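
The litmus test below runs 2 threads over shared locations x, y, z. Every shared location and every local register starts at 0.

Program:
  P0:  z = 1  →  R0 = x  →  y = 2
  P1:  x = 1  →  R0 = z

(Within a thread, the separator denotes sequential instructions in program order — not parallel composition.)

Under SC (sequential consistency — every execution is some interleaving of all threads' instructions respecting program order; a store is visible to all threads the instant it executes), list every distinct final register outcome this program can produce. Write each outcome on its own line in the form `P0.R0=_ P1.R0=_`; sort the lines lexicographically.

P0.R0=0 P1.R0=1
P0.R0=1 P1.R0=0
P0.R0=1 P1.R0=1

outcome vector order: (P0.R0,P1.R0)
|SC outcomes| = 3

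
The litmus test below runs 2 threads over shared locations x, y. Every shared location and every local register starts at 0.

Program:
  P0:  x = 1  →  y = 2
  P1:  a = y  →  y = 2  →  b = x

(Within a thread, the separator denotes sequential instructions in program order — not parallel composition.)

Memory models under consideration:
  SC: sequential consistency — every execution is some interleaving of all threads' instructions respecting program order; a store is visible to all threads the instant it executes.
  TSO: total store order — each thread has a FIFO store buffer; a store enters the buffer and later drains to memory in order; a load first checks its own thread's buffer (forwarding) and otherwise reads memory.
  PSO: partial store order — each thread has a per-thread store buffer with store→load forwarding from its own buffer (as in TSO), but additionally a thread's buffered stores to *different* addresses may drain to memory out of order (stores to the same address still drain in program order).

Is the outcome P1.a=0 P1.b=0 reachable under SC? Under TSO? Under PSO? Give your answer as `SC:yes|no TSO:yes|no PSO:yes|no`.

SC:yes TSO:yes PSO:yes

outcome vector order: (P1.a,P1.b)
SC: 3 outcomes — {(0,0); (0,1); (2,1)}
TSO: 3 outcomes — {(0,0); (0,1); (2,1)}
PSO: 4 outcomes — {(0,0); (0,1); (2,0); (2,1)}
target (0,0) ∈ {SC,TSO,PSO}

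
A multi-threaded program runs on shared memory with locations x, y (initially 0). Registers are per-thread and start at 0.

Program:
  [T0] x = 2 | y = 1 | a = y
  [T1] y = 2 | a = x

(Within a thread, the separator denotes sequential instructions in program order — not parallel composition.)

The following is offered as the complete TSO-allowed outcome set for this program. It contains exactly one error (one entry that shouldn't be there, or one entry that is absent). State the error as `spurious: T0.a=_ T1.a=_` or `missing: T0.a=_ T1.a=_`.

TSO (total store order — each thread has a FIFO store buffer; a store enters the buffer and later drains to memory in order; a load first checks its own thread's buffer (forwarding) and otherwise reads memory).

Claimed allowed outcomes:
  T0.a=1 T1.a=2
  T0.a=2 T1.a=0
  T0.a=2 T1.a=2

missing: T0.a=1 T1.a=0

outcome vector order: (T0.a,T1.a)
[TSO] allowed = {(1,0); (1,2); (2,0); (2,2)}
TSO∖claimed = {(1,0)}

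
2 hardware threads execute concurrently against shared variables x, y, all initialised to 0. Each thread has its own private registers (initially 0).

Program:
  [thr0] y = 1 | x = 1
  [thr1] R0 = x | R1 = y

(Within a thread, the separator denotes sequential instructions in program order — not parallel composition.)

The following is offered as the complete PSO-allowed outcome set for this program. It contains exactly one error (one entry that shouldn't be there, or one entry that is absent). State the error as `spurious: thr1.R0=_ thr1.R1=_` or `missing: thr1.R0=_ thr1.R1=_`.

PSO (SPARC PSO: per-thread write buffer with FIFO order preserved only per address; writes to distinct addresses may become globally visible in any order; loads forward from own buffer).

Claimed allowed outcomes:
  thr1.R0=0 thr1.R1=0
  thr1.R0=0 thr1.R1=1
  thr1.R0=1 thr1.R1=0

missing: thr1.R0=1 thr1.R1=1

outcome vector order: (thr1.R0,thr1.R1)
PSO (4): 00; 01; 10; 11
PSO∖claimed = {11}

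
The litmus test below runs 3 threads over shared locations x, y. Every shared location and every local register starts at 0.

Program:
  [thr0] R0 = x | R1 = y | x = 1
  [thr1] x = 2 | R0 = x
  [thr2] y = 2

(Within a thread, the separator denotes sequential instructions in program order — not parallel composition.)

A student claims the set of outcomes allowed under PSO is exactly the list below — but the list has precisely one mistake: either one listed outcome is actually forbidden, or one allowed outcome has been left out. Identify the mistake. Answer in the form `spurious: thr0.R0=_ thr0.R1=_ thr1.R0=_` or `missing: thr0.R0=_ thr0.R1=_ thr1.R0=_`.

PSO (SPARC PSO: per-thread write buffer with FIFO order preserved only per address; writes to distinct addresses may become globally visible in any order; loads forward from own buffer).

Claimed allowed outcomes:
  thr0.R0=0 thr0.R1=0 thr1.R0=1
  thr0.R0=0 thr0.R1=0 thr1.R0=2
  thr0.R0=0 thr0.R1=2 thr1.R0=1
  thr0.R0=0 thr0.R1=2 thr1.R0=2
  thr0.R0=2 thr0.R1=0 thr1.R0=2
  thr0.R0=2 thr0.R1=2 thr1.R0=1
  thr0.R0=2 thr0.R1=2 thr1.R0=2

missing: thr0.R0=2 thr0.R1=0 thr1.R0=1

outcome vector order: (thr0.R0,thr0.R1,thr1.R0)
PSO: 8 outcomes — {001 002 021 022 201 202 221 222}
PSO∖claimed = {201}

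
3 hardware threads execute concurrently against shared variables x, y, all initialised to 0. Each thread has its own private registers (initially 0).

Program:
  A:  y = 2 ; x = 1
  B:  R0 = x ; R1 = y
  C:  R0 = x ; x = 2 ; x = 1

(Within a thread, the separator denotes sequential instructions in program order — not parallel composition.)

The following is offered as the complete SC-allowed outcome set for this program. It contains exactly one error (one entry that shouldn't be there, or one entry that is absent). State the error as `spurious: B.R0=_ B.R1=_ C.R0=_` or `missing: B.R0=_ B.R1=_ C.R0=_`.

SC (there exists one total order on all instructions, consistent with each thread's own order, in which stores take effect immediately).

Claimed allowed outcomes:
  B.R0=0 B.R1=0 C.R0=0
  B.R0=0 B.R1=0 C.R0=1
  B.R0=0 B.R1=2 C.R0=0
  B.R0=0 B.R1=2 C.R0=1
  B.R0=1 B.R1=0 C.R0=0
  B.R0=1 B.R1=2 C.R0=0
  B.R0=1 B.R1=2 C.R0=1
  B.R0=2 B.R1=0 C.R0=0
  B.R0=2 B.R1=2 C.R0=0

outcome vector order: (B.R0,B.R1,C.R0)
SC (10): 000, 001, 020, 021, 100, 120, 121, 200, 220, 221
SC∖claimed = {221}

missing: B.R0=2 B.R1=2 C.R0=1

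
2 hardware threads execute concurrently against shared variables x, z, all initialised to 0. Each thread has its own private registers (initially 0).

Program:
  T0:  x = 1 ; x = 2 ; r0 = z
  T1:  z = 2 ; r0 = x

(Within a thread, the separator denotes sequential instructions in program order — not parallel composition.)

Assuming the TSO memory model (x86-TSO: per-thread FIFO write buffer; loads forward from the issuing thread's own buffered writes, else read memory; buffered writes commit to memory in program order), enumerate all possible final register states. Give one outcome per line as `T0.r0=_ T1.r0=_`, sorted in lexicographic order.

T0.r0=0 T1.r0=0
T0.r0=0 T1.r0=1
T0.r0=0 T1.r0=2
T0.r0=2 T1.r0=0
T0.r0=2 T1.r0=1
T0.r0=2 T1.r0=2

outcome vector order: (T0.r0,T1.r0)
|TSO outcomes| = 6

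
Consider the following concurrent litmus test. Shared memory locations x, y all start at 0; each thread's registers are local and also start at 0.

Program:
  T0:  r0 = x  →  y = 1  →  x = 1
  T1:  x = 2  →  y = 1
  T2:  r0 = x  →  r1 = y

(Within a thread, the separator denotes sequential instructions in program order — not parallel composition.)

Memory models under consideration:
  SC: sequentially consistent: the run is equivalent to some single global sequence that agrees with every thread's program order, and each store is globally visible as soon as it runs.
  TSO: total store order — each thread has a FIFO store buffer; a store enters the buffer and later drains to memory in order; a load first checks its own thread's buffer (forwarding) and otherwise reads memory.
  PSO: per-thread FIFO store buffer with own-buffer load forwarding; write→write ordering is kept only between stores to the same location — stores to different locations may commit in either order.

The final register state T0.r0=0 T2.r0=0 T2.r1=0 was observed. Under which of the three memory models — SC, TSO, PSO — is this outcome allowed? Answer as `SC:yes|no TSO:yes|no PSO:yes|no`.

SC:yes TSO:yes PSO:yes

outcome vector order: (T0.r0,T2.r0,T2.r1)
SC: 10 outcomes — {<0 0 0> <0 0 1> <0 1 1> <0 2 0> <0 2 1> <2 0 0> <2 0 1> <2 1 1> <2 2 0> <2 2 1>}
TSO: 10 outcomes — {<0 0 0> <0 0 1> <0 1 1> <0 2 0> <0 2 1> <2 0 0> <2 0 1> <2 1 1> <2 2 0> <2 2 1>}
PSO: 12 outcomes — {<0 0 0> <0 0 1> <0 1 0> <0 1 1> <0 2 0> <0 2 1> <2 0 0> <2 0 1> <2 1 0> <2 1 1> <2 2 0> <2 2 1>}
target <0 0 0> ∈ {SC,TSO,PSO}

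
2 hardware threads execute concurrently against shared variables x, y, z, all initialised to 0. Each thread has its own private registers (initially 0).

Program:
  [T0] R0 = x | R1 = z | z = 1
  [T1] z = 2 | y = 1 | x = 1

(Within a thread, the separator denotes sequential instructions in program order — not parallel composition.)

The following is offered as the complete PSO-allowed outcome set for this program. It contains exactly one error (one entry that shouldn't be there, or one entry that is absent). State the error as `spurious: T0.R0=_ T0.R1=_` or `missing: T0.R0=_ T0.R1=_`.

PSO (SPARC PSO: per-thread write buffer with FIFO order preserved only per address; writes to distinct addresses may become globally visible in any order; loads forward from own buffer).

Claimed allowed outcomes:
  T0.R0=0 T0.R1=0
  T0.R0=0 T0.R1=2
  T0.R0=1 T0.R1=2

outcome vector order: (T0.R0,T0.R1)
under PSO → 00, 02, 10, 12
PSO∖claimed = {10}

missing: T0.R0=1 T0.R1=0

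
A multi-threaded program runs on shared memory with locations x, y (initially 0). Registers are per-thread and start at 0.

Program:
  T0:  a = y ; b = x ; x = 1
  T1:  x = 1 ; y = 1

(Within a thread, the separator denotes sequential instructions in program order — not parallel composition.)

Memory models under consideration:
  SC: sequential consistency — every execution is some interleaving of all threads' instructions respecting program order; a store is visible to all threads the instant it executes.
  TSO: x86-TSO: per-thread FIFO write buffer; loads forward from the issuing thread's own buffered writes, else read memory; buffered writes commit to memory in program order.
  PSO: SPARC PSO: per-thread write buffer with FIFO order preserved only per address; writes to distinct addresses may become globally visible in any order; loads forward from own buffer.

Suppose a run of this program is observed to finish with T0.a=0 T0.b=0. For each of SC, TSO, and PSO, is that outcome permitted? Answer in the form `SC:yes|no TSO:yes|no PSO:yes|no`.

outcome vector order: (T0.a,T0.b)
[SC] allowed = {0/0, 0/1, 1/1}
[TSO] allowed = {0/0, 0/1, 1/1}
[PSO] allowed = {0/0, 0/1, 1/0, 1/1}
target 0/0 ∈ {SC,TSO,PSO}

SC:yes TSO:yes PSO:yes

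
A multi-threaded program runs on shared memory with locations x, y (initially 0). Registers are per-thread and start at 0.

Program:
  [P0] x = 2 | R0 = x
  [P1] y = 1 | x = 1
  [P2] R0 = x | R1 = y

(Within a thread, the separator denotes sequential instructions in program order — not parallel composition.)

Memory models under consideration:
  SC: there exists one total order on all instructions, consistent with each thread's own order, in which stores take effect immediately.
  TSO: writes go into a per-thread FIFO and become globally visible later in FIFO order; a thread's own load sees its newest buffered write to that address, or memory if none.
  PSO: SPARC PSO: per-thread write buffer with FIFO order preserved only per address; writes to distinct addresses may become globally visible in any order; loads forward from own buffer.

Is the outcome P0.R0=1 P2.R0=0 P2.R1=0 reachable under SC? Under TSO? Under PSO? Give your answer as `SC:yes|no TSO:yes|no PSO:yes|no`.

outcome vector order: (P0.R0,P2.R0,P2.R1)
SC (10): (1,0,0) (1,0,1) (1,1,1) (1,2,0) (1,2,1) (2,0,0) (2,0,1) (2,1,1) (2,2,0) (2,2,1)
TSO (10): (1,0,0) (1,0,1) (1,1,1) (1,2,0) (1,2,1) (2,0,0) (2,0,1) (2,1,1) (2,2,0) (2,2,1)
PSO (12): (1,0,0) (1,0,1) (1,1,0) (1,1,1) (1,2,0) (1,2,1) (2,0,0) (2,0,1) (2,1,0) (2,1,1) (2,2,0) (2,2,1)
target (1,0,0) ∈ {SC,TSO,PSO}

SC:yes TSO:yes PSO:yes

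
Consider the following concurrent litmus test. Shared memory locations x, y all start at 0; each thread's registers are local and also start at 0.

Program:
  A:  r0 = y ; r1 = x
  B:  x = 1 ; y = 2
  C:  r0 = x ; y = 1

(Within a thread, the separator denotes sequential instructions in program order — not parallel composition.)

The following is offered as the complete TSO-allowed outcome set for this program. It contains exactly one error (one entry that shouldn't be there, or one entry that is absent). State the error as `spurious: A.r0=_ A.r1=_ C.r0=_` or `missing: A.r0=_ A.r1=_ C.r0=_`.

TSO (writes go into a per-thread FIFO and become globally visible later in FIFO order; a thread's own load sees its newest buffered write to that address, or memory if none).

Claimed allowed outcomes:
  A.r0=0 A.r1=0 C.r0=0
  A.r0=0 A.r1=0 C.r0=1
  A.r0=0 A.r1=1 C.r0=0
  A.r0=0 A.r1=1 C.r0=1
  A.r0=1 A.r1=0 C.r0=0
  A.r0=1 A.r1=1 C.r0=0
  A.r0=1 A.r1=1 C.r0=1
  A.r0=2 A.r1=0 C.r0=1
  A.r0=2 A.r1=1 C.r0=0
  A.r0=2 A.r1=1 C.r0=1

spurious: A.r0=2 A.r1=0 C.r0=1

outcome vector order: (A.r0,A.r1,C.r0)
TSO (9): 000 001 010 011 100 110 111 210 211
claimed∖TSO = {201}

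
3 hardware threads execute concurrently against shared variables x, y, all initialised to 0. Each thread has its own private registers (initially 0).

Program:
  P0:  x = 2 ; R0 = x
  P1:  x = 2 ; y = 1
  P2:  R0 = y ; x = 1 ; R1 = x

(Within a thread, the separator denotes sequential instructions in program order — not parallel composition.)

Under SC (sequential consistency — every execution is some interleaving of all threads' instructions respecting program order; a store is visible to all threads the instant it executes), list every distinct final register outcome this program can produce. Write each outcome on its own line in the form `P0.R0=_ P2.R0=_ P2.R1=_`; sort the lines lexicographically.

outcome vector order: (P0.R0,P2.R0,P2.R1)
|SC outcomes| = 7

P0.R0=1 P2.R0=0 P2.R1=1
P0.R0=1 P2.R0=0 P2.R1=2
P0.R0=1 P2.R0=1 P2.R1=1
P0.R0=2 P2.R0=0 P2.R1=1
P0.R0=2 P2.R0=0 P2.R1=2
P0.R0=2 P2.R0=1 P2.R1=1
P0.R0=2 P2.R0=1 P2.R1=2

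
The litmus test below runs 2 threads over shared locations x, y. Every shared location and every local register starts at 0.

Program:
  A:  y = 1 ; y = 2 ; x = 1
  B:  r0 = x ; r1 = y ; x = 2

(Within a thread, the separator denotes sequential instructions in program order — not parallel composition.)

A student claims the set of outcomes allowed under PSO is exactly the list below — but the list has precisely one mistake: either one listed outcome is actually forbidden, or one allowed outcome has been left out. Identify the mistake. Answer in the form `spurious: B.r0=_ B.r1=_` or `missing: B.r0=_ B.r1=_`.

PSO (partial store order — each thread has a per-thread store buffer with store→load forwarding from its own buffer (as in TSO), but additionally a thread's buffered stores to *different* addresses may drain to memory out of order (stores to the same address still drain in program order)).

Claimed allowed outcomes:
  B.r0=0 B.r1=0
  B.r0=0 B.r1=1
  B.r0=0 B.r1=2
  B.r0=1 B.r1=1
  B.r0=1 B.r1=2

missing: B.r0=1 B.r1=0

outcome vector order: (B.r0,B.r1)
PSO (6): 00, 01, 02, 10, 11, 12
PSO∖claimed = {10}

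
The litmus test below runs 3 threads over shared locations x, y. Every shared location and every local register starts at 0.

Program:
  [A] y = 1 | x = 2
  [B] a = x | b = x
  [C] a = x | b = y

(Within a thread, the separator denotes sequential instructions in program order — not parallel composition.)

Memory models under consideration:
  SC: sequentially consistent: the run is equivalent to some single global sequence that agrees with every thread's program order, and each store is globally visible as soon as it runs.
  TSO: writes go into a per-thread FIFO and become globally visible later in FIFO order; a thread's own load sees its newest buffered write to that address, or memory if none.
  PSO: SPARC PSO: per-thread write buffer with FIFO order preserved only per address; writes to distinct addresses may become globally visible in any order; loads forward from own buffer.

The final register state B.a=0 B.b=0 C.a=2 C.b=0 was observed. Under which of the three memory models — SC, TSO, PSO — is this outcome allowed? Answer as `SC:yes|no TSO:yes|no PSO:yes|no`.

SC:no TSO:no PSO:yes

outcome vector order: (B.a,B.b,C.a,C.b)
[SC] allowed = {<0 0 0 0> <0 0 0 1> <0 0 2 1> <0 2 0 0> <0 2 0 1> <0 2 2 1> <2 2 0 0> <2 2 0 1> <2 2 2 1>}
[TSO] allowed = {<0 0 0 0> <0 0 0 1> <0 0 2 1> <0 2 0 0> <0 2 0 1> <0 2 2 1> <2 2 0 0> <2 2 0 1> <2 2 2 1>}
[PSO] allowed = {<0 0 0 0> <0 0 0 1> <0 0 2 0> <0 0 2 1> <0 2 0 0> <0 2 0 1> <0 2 2 0> <0 2 2 1> <2 2 0 0> <2 2 0 1> <2 2 2 0> <2 2 2 1>}
target <0 0 2 0> ∈ {PSO}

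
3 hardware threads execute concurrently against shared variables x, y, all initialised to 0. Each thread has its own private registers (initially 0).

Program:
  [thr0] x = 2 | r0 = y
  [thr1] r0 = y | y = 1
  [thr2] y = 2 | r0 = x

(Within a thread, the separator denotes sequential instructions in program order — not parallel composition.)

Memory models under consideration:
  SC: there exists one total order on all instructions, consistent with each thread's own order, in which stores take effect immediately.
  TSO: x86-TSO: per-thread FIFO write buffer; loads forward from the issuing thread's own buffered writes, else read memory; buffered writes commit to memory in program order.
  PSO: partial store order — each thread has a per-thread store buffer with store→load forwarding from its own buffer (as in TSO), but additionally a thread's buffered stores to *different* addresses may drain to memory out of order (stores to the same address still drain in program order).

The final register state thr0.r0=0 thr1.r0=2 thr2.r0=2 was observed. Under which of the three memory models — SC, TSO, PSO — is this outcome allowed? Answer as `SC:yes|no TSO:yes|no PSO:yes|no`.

SC:yes TSO:yes PSO:yes

outcome vector order: (thr0.r0,thr1.r0,thr2.r0)
SC (10): <0 0 2>, <0 2 2>, <1 0 0>, <1 0 2>, <1 2 0>, <1 2 2>, <2 0 0>, <2 0 2>, <2 2 0>, <2 2 2>
TSO (12): <0 0 0>, <0 0 2>, <0 2 0>, <0 2 2>, <1 0 0>, <1 0 2>, <1 2 0>, <1 2 2>, <2 0 0>, <2 0 2>, <2 2 0>, <2 2 2>
PSO (12): <0 0 0>, <0 0 2>, <0 2 0>, <0 2 2>, <1 0 0>, <1 0 2>, <1 2 0>, <1 2 2>, <2 0 0>, <2 0 2>, <2 2 0>, <2 2 2>
target <0 2 2> ∈ {SC,TSO,PSO}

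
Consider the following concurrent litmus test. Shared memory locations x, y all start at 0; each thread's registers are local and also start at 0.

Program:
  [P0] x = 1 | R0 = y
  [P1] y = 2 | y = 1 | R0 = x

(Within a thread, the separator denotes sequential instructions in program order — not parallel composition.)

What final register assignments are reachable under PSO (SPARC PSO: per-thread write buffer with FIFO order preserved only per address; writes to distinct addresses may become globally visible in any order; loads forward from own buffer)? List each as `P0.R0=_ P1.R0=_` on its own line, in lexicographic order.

outcome vector order: (P0.R0,P1.R0)
|PSO outcomes| = 6

P0.R0=0 P1.R0=0
P0.R0=0 P1.R0=1
P0.R0=1 P1.R0=0
P0.R0=1 P1.R0=1
P0.R0=2 P1.R0=0
P0.R0=2 P1.R0=1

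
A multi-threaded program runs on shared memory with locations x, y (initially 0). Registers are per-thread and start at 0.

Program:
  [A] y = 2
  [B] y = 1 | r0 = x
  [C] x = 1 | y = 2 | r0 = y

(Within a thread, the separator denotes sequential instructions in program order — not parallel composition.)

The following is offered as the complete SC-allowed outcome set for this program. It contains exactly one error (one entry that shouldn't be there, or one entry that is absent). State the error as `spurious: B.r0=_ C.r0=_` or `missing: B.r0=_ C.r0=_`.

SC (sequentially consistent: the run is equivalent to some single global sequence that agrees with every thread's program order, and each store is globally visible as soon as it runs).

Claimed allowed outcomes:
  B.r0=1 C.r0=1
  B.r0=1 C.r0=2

outcome vector order: (B.r0,C.r0)
under SC → <0 2>; <1 1>; <1 2>
SC∖claimed = {<0 2>}

missing: B.r0=0 C.r0=2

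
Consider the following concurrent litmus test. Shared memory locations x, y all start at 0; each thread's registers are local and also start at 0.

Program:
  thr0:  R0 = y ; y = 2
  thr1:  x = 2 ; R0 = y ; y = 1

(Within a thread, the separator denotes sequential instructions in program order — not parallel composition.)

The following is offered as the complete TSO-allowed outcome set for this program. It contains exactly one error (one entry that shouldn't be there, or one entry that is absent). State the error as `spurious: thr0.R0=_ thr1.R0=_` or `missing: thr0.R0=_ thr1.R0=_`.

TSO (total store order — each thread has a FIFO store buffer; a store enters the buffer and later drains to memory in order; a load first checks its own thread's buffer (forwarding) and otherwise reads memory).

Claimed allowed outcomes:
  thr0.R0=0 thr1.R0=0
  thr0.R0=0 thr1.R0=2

outcome vector order: (thr0.R0,thr1.R0)
[TSO] allowed = {<0 0> <0 2> <1 0>}
TSO∖claimed = {<1 0>}

missing: thr0.R0=1 thr1.R0=0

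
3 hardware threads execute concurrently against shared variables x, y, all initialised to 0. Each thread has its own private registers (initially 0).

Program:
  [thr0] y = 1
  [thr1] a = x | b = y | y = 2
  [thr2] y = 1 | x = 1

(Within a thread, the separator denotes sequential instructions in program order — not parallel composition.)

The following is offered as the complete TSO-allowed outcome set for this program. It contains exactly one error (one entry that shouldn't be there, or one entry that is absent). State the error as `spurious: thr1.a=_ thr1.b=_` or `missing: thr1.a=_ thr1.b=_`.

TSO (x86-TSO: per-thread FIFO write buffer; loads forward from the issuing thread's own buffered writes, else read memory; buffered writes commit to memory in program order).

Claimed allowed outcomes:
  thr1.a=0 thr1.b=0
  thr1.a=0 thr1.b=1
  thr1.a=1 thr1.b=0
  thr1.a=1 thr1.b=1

spurious: thr1.a=1 thr1.b=0

outcome vector order: (thr1.a,thr1.b)
TSO (3): (0,0) (0,1) (1,1)
claimed∖TSO = {(1,0)}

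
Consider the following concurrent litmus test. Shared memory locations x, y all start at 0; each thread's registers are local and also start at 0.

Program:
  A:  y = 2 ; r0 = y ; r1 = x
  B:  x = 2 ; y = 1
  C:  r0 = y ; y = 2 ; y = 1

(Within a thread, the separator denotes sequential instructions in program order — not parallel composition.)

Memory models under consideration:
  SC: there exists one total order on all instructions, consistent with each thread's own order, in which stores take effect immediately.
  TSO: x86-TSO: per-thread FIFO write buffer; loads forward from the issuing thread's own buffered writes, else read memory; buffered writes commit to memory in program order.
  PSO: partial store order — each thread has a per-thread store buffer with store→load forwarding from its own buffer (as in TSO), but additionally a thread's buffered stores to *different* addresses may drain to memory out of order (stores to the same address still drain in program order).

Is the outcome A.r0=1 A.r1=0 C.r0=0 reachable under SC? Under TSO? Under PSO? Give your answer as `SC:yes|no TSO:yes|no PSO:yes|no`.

outcome vector order: (A.r0,A.r1,C.r0)
SC: 11 outcomes — {1/0/0, 1/0/2, 1/2/0, 1/2/1, 1/2/2, 2/0/0, 2/0/1, 2/0/2, 2/2/0, 2/2/1, 2/2/2}
TSO: 11 outcomes — {1/0/0, 1/0/2, 1/2/0, 1/2/1, 1/2/2, 2/0/0, 2/0/1, 2/0/2, 2/2/0, 2/2/1, 2/2/2}
PSO: 12 outcomes — {1/0/0, 1/0/1, 1/0/2, 1/2/0, 1/2/1, 1/2/2, 2/0/0, 2/0/1, 2/0/2, 2/2/0, 2/2/1, 2/2/2}
target 1/0/0 ∈ {SC,TSO,PSO}

SC:yes TSO:yes PSO:yes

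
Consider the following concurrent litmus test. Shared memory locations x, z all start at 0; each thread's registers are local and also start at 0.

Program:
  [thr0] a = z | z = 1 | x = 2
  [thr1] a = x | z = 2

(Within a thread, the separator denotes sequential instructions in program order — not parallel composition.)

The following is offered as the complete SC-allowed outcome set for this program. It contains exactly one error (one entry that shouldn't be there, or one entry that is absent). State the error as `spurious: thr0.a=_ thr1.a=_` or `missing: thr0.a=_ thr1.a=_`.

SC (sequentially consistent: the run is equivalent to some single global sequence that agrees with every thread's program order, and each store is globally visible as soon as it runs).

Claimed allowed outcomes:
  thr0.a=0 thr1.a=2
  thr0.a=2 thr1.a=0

missing: thr0.a=0 thr1.a=0

outcome vector order: (thr0.a,thr1.a)
SC: 3 outcomes — {<0 0> <0 2> <2 0>}
SC∖claimed = {<0 0>}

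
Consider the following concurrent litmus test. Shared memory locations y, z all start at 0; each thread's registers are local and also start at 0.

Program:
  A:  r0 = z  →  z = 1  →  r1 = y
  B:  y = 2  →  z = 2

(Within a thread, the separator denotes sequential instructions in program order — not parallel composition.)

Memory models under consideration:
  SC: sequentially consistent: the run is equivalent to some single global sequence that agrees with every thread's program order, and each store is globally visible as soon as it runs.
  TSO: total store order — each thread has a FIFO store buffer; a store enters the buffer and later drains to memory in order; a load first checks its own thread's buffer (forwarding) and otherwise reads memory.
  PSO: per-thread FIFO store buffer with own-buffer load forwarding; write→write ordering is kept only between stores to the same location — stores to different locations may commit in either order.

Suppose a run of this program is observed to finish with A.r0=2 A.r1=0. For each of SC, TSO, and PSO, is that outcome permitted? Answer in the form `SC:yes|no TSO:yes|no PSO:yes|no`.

SC:no TSO:no PSO:yes

outcome vector order: (A.r0,A.r1)
SC (3): 00, 02, 22
TSO (3): 00, 02, 22
PSO (4): 00, 02, 20, 22
target 20 ∈ {PSO}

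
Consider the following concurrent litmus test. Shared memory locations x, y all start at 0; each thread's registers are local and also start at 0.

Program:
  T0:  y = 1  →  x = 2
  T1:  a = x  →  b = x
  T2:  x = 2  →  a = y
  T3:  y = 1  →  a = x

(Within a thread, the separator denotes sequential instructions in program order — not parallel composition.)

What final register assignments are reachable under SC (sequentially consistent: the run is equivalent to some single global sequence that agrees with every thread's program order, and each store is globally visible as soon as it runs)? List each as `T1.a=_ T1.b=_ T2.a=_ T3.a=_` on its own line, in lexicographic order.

T1.a=0 T1.b=0 T2.a=0 T3.a=2
T1.a=0 T1.b=0 T2.a=1 T3.a=0
T1.a=0 T1.b=0 T2.a=1 T3.a=2
T1.a=0 T1.b=2 T2.a=0 T3.a=2
T1.a=0 T1.b=2 T2.a=1 T3.a=0
T1.a=0 T1.b=2 T2.a=1 T3.a=2
T1.a=2 T1.b=2 T2.a=0 T3.a=2
T1.a=2 T1.b=2 T2.a=1 T3.a=0
T1.a=2 T1.b=2 T2.a=1 T3.a=2

outcome vector order: (T1.a,T1.b,T2.a,T3.a)
|SC outcomes| = 9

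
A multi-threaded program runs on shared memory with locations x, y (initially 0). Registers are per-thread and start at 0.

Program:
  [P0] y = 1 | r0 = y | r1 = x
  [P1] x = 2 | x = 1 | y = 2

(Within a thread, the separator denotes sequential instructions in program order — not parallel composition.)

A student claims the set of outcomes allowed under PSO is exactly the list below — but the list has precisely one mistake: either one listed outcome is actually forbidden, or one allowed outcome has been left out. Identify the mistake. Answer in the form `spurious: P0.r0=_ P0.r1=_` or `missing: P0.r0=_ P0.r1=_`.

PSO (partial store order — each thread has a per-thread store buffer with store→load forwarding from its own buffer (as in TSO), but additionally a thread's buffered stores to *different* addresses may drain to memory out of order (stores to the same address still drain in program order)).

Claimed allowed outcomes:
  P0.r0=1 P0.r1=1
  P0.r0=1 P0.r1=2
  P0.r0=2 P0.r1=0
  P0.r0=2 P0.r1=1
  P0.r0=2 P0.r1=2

outcome vector order: (P0.r0,P0.r1)
PSO (6): <1 0> <1 1> <1 2> <2 0> <2 1> <2 2>
PSO∖claimed = {<1 0>}

missing: P0.r0=1 P0.r1=0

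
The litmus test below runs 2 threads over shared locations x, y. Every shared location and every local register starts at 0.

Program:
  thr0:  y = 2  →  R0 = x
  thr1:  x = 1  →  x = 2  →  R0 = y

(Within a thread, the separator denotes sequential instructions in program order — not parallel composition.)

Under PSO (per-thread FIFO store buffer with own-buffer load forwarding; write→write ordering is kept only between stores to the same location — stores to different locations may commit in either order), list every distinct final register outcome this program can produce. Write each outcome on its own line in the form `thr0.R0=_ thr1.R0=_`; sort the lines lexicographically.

outcome vector order: (thr0.R0,thr1.R0)
|PSO outcomes| = 6

thr0.R0=0 thr1.R0=0
thr0.R0=0 thr1.R0=2
thr0.R0=1 thr1.R0=0
thr0.R0=1 thr1.R0=2
thr0.R0=2 thr1.R0=0
thr0.R0=2 thr1.R0=2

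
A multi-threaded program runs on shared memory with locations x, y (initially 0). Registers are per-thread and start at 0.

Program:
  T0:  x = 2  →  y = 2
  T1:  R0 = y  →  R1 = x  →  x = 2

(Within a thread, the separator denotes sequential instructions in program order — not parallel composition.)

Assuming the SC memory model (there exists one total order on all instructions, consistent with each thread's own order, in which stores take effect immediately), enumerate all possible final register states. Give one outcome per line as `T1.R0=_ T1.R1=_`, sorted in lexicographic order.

T1.R0=0 T1.R1=0
T1.R0=0 T1.R1=2
T1.R0=2 T1.R1=2

outcome vector order: (T1.R0,T1.R1)
|SC outcomes| = 3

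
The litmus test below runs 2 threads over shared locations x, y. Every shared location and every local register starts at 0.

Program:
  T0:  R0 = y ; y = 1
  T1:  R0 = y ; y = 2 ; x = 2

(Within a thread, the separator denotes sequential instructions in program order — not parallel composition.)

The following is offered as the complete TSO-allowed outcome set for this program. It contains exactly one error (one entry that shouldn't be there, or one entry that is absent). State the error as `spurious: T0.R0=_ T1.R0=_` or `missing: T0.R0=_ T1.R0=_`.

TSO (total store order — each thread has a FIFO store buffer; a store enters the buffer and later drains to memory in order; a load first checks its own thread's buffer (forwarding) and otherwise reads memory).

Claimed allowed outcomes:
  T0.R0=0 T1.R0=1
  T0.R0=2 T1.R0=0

missing: T0.R0=0 T1.R0=0

outcome vector order: (T0.R0,T1.R0)
TSO: 3 outcomes — {0/0 0/1 2/0}
TSO∖claimed = {0/0}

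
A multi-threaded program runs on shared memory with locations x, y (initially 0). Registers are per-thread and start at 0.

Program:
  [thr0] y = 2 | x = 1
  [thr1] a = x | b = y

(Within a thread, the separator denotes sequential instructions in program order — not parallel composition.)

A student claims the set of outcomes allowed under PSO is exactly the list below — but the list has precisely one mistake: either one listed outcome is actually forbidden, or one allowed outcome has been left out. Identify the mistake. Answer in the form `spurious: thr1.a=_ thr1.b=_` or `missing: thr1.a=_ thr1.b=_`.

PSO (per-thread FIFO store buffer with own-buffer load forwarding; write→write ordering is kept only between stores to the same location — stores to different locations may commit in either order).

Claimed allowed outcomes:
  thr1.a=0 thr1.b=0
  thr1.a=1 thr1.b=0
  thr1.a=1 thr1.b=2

outcome vector order: (thr1.a,thr1.b)
PSO (4): (0,0); (0,2); (1,0); (1,2)
PSO∖claimed = {(0,2)}

missing: thr1.a=0 thr1.b=2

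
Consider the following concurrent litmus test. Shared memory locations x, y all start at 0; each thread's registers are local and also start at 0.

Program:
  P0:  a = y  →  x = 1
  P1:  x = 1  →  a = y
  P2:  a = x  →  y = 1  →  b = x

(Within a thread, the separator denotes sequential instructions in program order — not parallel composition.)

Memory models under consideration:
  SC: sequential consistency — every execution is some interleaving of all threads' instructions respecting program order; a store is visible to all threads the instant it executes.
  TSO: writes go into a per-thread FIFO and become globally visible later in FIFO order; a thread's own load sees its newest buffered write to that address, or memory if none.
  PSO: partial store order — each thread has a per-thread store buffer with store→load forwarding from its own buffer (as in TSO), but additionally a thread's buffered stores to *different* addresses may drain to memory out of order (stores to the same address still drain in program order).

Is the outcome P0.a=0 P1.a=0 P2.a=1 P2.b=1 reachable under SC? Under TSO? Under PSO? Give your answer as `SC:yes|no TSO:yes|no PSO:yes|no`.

SC:yes TSO:yes PSO:yes

outcome vector order: (P0.a,P1.a,P2.a,P2.b)
[SC] allowed = {<0 0 0 1>, <0 0 1 1>, <0 1 0 0>, <0 1 0 1>, <0 1 1 1>, <1 0 0 1>, <1 0 1 1>, <1 1 0 0>, <1 1 0 1>, <1 1 1 1>}
[TSO] allowed = {<0 0 0 0>, <0 0 0 1>, <0 0 1 1>, <0 1 0 0>, <0 1 0 1>, <0 1 1 1>, <1 0 0 0>, <1 0 0 1>, <1 0 1 1>, <1 1 0 0>, <1 1 0 1>, <1 1 1 1>}
[PSO] allowed = {<0 0 0 0>, <0 0 0 1>, <0 0 1 1>, <0 1 0 0>, <0 1 0 1>, <0 1 1 1>, <1 0 0 0>, <1 0 0 1>, <1 0 1 1>, <1 1 0 0>, <1 1 0 1>, <1 1 1 1>}
target <0 0 1 1> ∈ {SC,TSO,PSO}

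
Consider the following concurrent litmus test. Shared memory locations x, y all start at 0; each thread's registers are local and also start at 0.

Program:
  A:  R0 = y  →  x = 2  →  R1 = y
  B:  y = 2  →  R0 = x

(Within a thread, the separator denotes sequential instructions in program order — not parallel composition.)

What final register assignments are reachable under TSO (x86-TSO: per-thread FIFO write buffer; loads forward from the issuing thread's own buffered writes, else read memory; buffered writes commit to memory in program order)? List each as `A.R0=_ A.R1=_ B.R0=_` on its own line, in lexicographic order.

outcome vector order: (A.R0,A.R1,B.R0)
|TSO outcomes| = 6

A.R0=0 A.R1=0 B.R0=0
A.R0=0 A.R1=0 B.R0=2
A.R0=0 A.R1=2 B.R0=0
A.R0=0 A.R1=2 B.R0=2
A.R0=2 A.R1=2 B.R0=0
A.R0=2 A.R1=2 B.R0=2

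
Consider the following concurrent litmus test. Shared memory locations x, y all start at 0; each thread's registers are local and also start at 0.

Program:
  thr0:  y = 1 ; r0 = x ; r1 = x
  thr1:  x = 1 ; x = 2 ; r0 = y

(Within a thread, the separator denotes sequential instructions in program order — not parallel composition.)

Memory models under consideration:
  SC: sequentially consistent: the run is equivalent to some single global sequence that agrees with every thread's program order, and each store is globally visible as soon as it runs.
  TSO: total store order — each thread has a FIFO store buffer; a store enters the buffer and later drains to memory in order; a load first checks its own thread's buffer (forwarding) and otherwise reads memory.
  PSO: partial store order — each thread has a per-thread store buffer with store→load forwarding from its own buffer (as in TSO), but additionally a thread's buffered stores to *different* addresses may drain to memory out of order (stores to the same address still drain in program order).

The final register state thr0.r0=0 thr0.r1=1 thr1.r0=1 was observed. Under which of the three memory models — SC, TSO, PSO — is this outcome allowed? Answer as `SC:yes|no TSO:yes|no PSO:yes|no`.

outcome vector order: (thr0.r0,thr0.r1,thr1.r0)
SC (7): <0 0 1>, <0 1 1>, <0 2 1>, <1 1 1>, <1 2 1>, <2 2 0>, <2 2 1>
TSO (12): <0 0 0>, <0 0 1>, <0 1 0>, <0 1 1>, <0 2 0>, <0 2 1>, <1 1 0>, <1 1 1>, <1 2 0>, <1 2 1>, <2 2 0>, <2 2 1>
PSO (12): <0 0 0>, <0 0 1>, <0 1 0>, <0 1 1>, <0 2 0>, <0 2 1>, <1 1 0>, <1 1 1>, <1 2 0>, <1 2 1>, <2 2 0>, <2 2 1>
target <0 1 1> ∈ {SC,TSO,PSO}

SC:yes TSO:yes PSO:yes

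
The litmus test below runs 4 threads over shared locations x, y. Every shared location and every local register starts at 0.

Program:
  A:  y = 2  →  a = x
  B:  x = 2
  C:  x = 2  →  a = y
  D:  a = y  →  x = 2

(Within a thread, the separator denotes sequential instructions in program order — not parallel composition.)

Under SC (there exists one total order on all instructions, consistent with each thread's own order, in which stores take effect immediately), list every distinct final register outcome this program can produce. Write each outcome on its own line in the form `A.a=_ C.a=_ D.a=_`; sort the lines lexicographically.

outcome vector order: (A.a,C.a,D.a)
|SC outcomes| = 6

A.a=0 C.a=2 D.a=0
A.a=0 C.a=2 D.a=2
A.a=2 C.a=0 D.a=0
A.a=2 C.a=0 D.a=2
A.a=2 C.a=2 D.a=0
A.a=2 C.a=2 D.a=2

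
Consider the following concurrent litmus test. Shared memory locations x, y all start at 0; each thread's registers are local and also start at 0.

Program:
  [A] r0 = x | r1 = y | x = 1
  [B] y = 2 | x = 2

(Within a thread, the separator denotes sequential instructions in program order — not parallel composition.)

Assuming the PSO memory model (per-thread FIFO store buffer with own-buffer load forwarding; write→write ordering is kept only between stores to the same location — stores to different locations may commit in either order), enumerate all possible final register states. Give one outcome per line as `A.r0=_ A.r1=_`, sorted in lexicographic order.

A.r0=0 A.r1=0
A.r0=0 A.r1=2
A.r0=2 A.r1=0
A.r0=2 A.r1=2

outcome vector order: (A.r0,A.r1)
|PSO outcomes| = 4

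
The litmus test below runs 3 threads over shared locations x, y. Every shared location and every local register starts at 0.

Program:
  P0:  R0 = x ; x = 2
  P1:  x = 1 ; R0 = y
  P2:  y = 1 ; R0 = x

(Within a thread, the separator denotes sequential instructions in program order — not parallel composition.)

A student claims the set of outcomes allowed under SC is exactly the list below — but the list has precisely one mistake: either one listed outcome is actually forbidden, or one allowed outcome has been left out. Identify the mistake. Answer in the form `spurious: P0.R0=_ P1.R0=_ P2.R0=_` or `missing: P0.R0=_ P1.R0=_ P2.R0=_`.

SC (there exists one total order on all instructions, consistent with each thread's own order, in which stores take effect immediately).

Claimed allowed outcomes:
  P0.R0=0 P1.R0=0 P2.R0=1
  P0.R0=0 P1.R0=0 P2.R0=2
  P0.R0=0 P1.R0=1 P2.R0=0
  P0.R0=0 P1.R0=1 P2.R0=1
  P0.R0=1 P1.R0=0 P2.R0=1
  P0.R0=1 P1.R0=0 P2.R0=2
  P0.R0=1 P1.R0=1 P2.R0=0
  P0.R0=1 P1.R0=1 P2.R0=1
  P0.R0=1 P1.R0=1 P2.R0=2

missing: P0.R0=0 P1.R0=1 P2.R0=2

outcome vector order: (P0.R0,P1.R0,P2.R0)
under SC → 001, 002, 010, 011, 012, 101, 102, 110, 111, 112
SC∖claimed = {012}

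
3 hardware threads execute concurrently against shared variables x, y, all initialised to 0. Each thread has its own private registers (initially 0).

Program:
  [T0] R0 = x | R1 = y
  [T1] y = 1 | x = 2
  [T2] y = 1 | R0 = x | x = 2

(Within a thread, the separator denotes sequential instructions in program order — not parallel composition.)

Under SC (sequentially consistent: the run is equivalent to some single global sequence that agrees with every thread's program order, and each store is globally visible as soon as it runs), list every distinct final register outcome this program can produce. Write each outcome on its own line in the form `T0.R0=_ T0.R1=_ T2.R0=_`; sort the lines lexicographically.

T0.R0=0 T0.R1=0 T2.R0=0
T0.R0=0 T0.R1=0 T2.R0=2
T0.R0=0 T0.R1=1 T2.R0=0
T0.R0=0 T0.R1=1 T2.R0=2
T0.R0=2 T0.R1=1 T2.R0=0
T0.R0=2 T0.R1=1 T2.R0=2

outcome vector order: (T0.R0,T0.R1,T2.R0)
|SC outcomes| = 6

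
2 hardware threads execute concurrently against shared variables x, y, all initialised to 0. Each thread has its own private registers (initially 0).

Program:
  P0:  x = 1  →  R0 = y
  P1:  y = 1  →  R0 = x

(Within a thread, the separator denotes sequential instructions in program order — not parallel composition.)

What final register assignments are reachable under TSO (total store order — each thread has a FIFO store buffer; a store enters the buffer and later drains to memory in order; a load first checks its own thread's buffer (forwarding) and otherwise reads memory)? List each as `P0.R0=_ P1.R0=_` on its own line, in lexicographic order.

P0.R0=0 P1.R0=0
P0.R0=0 P1.R0=1
P0.R0=1 P1.R0=0
P0.R0=1 P1.R0=1

outcome vector order: (P0.R0,P1.R0)
|TSO outcomes| = 4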